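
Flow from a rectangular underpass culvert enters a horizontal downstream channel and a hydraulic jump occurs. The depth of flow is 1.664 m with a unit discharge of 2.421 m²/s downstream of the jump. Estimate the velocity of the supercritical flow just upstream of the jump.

V₁ = 6.809 m/s

V₂ = q/y₂ = 2.421/1.664 = 1.455 m/s; Fr₂ = V₂/√(g·y₂) = 0.3601.
From the momentum equation (using Fr₂), y₁/y₂ = ½[√(1 + 8Fr₂²) − 1] = ½[√2.0374 − 1] = 0.2137.
y₁ = 0.2137 × 1.664 = 0.3556 m.
V₁ = q/y₁ = 2.421/0.3556 = 6.809 m/s.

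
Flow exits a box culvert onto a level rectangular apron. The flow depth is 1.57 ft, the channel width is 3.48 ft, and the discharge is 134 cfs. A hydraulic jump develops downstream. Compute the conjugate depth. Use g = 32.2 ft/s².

y₂ = 6.91 ft

q = Q/b = 134/3.48 = 38.5 ft²/s; V₁ = q/y₁ = 24.5 ft/s. Fr₁ = V₁/√(g·y₁) = 3.45.
Bélanger equation: y₂/y₁ = ½[√(1 + 8Fr₁²) − 1] = ½[√96.19 − 1] = 4.40.
y₂ = 4.40 × 1.57 = 6.91 ft.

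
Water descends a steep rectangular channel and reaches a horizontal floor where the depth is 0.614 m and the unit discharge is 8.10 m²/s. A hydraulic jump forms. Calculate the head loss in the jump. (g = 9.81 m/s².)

V₁ = q/y₁ = 8.10/0.614 = 13.2 m/s. Fr₁ = V₁/√(g·y₁) = 13.2/√(9.81×0.614) = 5.38.
Sequent-depth ratio: y₂/y₁ = ½[√(1 + 8Fr₁²) − 1] = ½[√232.1 − 1] = 7.12.
y₂ = 7.12 × 0.614 = 4.37 m.
V₂ = q/y₂ = 8.10/4.37 = 1.85 m/s. E₁ = y₁ + V₁²/2g = 9.48 m; E₂ = y₂ + V₂²/2g = 4.55 m. ΔE = E₁ − E₂ = 4.94 m.

ΔE = 4.94 m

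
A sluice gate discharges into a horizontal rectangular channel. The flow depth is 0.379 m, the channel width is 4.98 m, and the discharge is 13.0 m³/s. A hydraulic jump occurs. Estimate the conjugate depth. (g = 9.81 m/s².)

y₂ = 1.73 m

q = Q/b = 13.0/4.98 = 2.61 m²/s; V₁ = q/y₁ = 6.89 m/s. Fr₁ = V₁/√(g·y₁) = 3.57.
From the momentum equation for a rectangular channel, y₂/y₁ = ½[√(1 + 8Fr₁²) − 1] = ½[√103.1 − 1] = 4.58.
y₂ = 4.58 × 0.379 = 1.73 m.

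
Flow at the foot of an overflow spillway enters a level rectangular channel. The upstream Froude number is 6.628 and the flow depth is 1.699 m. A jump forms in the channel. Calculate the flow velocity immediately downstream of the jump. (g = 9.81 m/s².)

Fr₁ = 6.628 (given).
Bélanger equation: y₂/y₁ = ½[√(1 + 8Fr₁²) − 1] = ½[√352.44 − 1] = 8.887.
y₂ = 8.887 × 1.699 = 15.10 m.
V₁ = Fr₁·√(g·y₁) = 6.628×√(9.81×1.699) = 27.06 m/s; q = V₁·y₁ = 45.97 m²/s.
V₂ = q/y₂ = 45.97/15.10 = 3.045 m/s.

V₂ = 3.045 m/s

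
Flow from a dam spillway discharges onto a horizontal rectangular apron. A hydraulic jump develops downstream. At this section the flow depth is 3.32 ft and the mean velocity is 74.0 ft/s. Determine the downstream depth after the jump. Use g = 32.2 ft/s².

Fr₁ = V₁/√(g·y₁) = 74.0/√(32.2×3.32) = 7.16.
Sequent-depth ratio: y₂/y₁ = ½[√(1 + 8Fr₁²) − 1] = ½[√410.8 − 1] = 9.63.
y₂ = 9.63 × 3.32 = 32.0 ft.

y₂ = 32.0 ft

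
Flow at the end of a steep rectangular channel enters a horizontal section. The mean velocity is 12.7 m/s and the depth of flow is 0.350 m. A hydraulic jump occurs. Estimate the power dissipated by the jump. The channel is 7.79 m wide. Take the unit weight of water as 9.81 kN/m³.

P = 1784 kW

Fr₁ = V₁/√(g·y₁) = 12.7/√(9.81×0.350) = 6.85.
By Bélanger, y₂/y₁ = ½[√(1 + 8Fr₁²) − 1] = ½[√376.8 − 1] = 9.21.
y₂ = 9.21 × 0.350 = 3.22 m.
Head loss: ΔE = (y₂ − y₁)³/(4y₁y₂) = (3.22 − 0.350)³/(4×0.350×3.22) = 23.7/4.51 = 5.25 m.
q = V₁·y₁ = 12.7 × 0.350 = 4.44 m²/s. Q = q·b = 4.44 × 7.79 = 34.6 m³/s. P = γ·Q·ΔE = 9.81 × 34.6 × 5.25 = 1784 kW.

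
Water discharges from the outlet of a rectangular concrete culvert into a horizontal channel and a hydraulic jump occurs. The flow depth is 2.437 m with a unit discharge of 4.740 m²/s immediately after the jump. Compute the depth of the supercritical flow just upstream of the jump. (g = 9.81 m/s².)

y₁ = 0.6157 m

V₂ = q/y₂ = 4.740/2.437 = 1.945 m/s; Fr₂ = V₂/√(g·y₂) = 0.3978.
From the momentum equation (using Fr₂), y₁/y₂ = ½[√(1 + 8Fr₂²) − 1] = ½[√2.2659 − 1] = 0.2527.
y₁ = 0.2527 × 2.437 = 0.6157 m.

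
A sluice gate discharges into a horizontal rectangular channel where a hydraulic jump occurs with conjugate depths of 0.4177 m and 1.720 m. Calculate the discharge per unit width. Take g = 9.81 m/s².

For a rectangular channel the momentum equation gives q² = ½·g·y₁·y₂·(y₁ + y₂) = ½×9.81×0.4177×1.720×2.138 = 7.533.
q = √7.533 = 2.745 m²/s.

q = 2.745 m²/s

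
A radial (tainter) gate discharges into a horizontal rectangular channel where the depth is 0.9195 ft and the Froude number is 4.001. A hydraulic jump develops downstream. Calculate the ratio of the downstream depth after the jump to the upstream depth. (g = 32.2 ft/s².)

Fr₁ = 4.001 (given).
Bélanger equation: y₂/y₁ = ½[√(1 + 8Fr₁²) − 1] = ½[√129.06 − 1] = 5.180.

y₂/y₁ = 5.180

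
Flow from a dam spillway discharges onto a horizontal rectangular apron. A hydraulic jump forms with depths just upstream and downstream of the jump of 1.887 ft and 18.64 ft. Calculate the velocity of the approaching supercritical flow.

V₁ = 57.14 ft/s

For a rectangular channel the momentum equation gives q² = ½·g·y₁·y₂·(y₁ + y₂) = ½×32.2×1.887×18.64×20.53 = 11624.
q = √11624 = 107.8 ft²/s.
V₁ = q/y₁ = 107.8/1.887 = 57.14 ft/s.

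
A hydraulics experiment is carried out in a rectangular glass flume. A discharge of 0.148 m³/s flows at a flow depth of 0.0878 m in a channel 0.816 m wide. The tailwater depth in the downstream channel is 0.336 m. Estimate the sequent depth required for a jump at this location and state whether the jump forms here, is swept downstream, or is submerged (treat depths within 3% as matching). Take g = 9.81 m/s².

y₂ = 0.236 m; the jump is submerged

q = Q/b = 0.148/0.816 = 0.181 m²/s; V₁ = q/y₁ = 2.07 m/s. Fr₁ = V₁/√(g·y₁) = 2.23.
By Bélanger, y₂/y₁ = ½[√(1 + 8Fr₁²) − 1] = ½[√40.64 − 1] = 2.69.
y₂ = 2.69 × 0.0878 = 0.236 m.
Tailwater y_tw = 0.336 m: y_tw > y₂, so the jump is submerged.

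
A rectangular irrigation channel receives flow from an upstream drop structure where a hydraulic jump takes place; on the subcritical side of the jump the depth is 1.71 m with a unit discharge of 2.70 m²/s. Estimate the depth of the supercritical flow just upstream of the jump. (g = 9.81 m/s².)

y₁ = 0.410 m

V₂ = q/y₂ = 2.70/1.71 = 1.58 m/s; Fr₂ = V₂/√(g·y₂) = 0.386.
From the momentum equation (using Fr₂), y₁/y₂ = ½[√(1 + 8Fr₂²) − 1] = ½[√2.189 − 1] = 0.240.
y₁ = 0.240 × 1.71 = 0.410 m.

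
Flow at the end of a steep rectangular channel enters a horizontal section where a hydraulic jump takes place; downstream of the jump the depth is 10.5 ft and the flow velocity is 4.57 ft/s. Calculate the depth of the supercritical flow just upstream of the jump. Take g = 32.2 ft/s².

Fr₂ = V₂/√(g·y₂) = 4.57/√(32.2×10.5) = 0.249.
Applying the sequent-depth relation in reverse, y₁/y₂ = ½[√(1 + 8Fr₂²) − 1] = ½[√1.494 − 1] = 0.111.
y₁ = 0.111 × 10.5 = 1.17 ft.

y₁ = 1.17 ft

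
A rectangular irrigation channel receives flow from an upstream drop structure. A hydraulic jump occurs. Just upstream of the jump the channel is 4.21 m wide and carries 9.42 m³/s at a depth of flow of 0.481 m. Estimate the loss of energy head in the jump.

ΔE = 0.181 m

q = Q/b = 9.42/4.21 = 2.24 m²/s; V₁ = q/y₁ = 4.65 m/s. Fr₁ = V₁/√(g·y₁) = 2.14.
Sequent-depth ratio: y₂/y₁ = ½[√(1 + 8Fr₁²) − 1] = ½[√37.69 − 1] = 2.57.
y₂ = 2.57 × 0.481 = 1.24 m.
Head loss: ΔE = (y₂ − y₁)³/(4y₁y₂) = (1.24 − 0.481)³/(4×0.481×1.24) = 0.430/2.38 = 0.181 m.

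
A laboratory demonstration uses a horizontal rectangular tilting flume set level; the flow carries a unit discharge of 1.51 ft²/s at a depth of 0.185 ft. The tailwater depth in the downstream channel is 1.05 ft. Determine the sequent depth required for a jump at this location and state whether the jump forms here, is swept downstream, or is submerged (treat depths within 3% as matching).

y₂ = 0.787 ft; the jump is submerged

V₁ = q/y₁ = 1.51/0.185 = 8.16 ft/s. Fr₁ = V₁/√(g·y₁) = 8.16/√(32.2×0.185) = 3.34.
By Bélanger, y₂/y₁ = ½[√(1 + 8Fr₁²) − 1] = ½[√90.47 − 1] = 4.26.
y₂ = 4.26 × 0.185 = 0.787 ft.
Tailwater y_tw = 1.05 ft: y_tw > y₂, so the jump is submerged.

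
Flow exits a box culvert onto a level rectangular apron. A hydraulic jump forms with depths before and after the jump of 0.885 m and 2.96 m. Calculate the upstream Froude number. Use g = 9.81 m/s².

For a rectangular channel the momentum equation gives q² = ½·g·y₁·y₂·(y₁ + y₂) = ½×9.81×0.885×2.96×3.84 = 49.4.
q = √49.4 = 7.03 m²/s.
V₁ = q/y₁ = 7.94 m/s; Fr₁ = V₁/√(g·y₁) = 2.70.

Fr₁ = 2.70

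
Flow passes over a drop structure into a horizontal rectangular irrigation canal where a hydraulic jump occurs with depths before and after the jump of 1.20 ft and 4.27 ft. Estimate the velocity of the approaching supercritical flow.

For a rectangular channel the momentum equation gives q² = ½·g·y₁·y₂·(y₁ + y₂) = ½×32.2×1.20×4.27×5.47 = 451.
q = √451 = 21.2 ft²/s.
V₁ = q/y₁ = 21.2/1.20 = 17.7 ft/s.

V₁ = 17.7 ft/s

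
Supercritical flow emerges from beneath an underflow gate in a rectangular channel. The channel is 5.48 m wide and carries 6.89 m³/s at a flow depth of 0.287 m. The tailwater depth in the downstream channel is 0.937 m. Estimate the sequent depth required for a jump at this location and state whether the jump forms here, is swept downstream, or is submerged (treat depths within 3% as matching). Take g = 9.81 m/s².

y₂ = 0.926 m; the jump forms here

q = Q/b = 6.89/5.48 = 1.26 m²/s; V₁ = q/y₁ = 4.38 m/s. Fr₁ = V₁/√(g·y₁) = 2.61.
Conjugate-depth relation: y₂/y₁ = ½[√(1 + 8Fr₁²) − 1] = ½[√55.53 − 1] = 3.23.
y₂ = 3.23 × 0.287 = 0.926 m.
Tailwater y_tw = 0.937 m: y_tw ≈ y₂, so the jump forms here.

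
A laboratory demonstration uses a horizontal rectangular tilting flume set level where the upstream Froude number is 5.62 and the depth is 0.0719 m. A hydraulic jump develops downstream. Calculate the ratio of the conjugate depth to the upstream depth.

y₂/y₁ = 7.46

Fr₁ = 5.62 (given).
Conjugate-depth relation: y₂/y₁ = ½[√(1 + 8Fr₁²) − 1] = ½[√253.7 − 1] = 7.46.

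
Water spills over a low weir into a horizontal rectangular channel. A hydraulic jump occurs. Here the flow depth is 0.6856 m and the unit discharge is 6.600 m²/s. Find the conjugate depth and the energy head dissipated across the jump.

V₁ = q/y₁ = 6.600/0.6856 = 9.627 m/s. Fr₁ = V₁/√(g·y₁) = 9.627/√(9.81×0.6856) = 3.712.
From the momentum equation for a rectangular channel, y₂/y₁ = ½[√(1 + 8Fr₁²) − 1] = ½[√111.23 − 1] = 4.773.
y₂ = 4.773 × 0.6856 = 3.273 m.
Head loss: ΔE = (y₂ − y₁)³/(4y₁y₂) = (3.273 − 0.6856)³/(4×0.6856×3.273) = 17.31/8.975 = 1.929 m.

y₂ = 3.273 m; ΔE = 1.929 m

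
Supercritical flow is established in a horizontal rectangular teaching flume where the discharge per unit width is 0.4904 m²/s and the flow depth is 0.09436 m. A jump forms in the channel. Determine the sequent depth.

V₁ = q/y₁ = 0.4904/0.09436 = 5.197 m/s. Fr₁ = V₁/√(g·y₁) = 5.197/√(9.81×0.09436) = 5.402.
Conjugate-depth relation: y₂/y₁ = ½[√(1 + 8Fr₁²) − 1] = ½[√234.43 − 1] = 7.156.
y₂ = 7.156 × 0.09436 = 0.6752 m.

y₂ = 0.6752 m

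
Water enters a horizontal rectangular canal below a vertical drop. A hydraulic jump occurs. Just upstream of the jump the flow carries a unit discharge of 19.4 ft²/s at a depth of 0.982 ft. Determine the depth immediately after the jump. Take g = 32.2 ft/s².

y₂ = 4.41 ft

V₁ = q/y₁ = 19.4/0.982 = 19.8 ft/s. Fr₁ = V₁/√(g·y₁) = 19.8/√(32.2×0.982) = 3.51.
From the momentum equation for a rectangular channel, y₂/y₁ = ½[√(1 + 8Fr₁²) − 1] = ½[√99.74 − 1] = 4.49.
y₂ = 4.49 × 0.982 = 4.41 ft.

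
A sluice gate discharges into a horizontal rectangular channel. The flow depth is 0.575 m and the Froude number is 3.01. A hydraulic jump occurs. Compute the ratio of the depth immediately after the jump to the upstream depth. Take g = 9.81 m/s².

Fr₁ = 3.01 (given).
Conjugate-depth relation: y₂/y₁ = ½[√(1 + 8Fr₁²) − 1] = ½[√73.48 − 1] = 3.79.

y₂/y₁ = 3.79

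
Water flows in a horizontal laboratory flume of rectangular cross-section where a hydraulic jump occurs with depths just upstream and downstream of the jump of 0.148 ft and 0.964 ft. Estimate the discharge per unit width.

q = 1.60 ft²/s

For a rectangular channel the momentum equation gives q² = ½·g·y₁·y₂·(y₁ + y₂) = ½×32.2×0.148×0.964×1.11 = 2.55.
q = √2.55 = 1.60 ft²/s.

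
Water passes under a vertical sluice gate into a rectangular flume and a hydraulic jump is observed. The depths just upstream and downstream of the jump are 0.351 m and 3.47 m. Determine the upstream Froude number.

For a rectangular channel the momentum equation gives q² = ½·g·y₁·y₂·(y₁ + y₂) = ½×9.81×0.351×3.47×3.82 = 22.8.
q = √22.8 = 4.78 m²/s.
V₁ = q/y₁ = 13.6 m/s; Fr₁ = V₁/√(g·y₁) = 7.34.

Fr₁ = 7.34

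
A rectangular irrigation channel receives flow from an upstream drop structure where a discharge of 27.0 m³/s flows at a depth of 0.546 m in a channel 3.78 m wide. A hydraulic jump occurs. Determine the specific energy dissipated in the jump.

q = Q/b = 27.0/3.78 = 7.14 m²/s; V₁ = q/y₁ = 13.1 m/s. Fr₁ = V₁/√(g·y₁) = 5.65.
Bélanger equation: y₂/y₁ = ½[√(1 + 8Fr₁²) − 1] = ½[√256.6 − 1] = 7.51.
y₂ = 7.51 × 0.546 = 4.10 m.
V₂ = q/y₂ = 7.14/4.10 = 1.74 m/s. E₁ = y₁ + V₁²/2g = 9.27 m; E₂ = y₂ + V₂²/2g = 4.25 m. ΔE = E₁ − E₂ = 5.01 m.

ΔE = 5.01 m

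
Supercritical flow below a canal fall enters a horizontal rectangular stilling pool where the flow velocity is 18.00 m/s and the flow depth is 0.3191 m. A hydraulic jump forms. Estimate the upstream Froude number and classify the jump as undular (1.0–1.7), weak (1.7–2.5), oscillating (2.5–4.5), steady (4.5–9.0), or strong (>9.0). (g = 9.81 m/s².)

Fr₁ = V₁/√(g·y₁) = 18.00/√(9.81×0.3191) = 10.17.
Fr₁ = 10.17 lies in the strong range.

Fr₁ = 10.17; strong jump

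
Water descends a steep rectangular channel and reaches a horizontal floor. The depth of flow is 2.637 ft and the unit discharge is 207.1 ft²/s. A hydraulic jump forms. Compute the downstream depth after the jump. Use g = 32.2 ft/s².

V₁ = q/y₁ = 207.1/2.637 = 78.54 ft/s. Fr₁ = V₁/√(g·y₁) = 78.54/√(32.2×2.637) = 8.523.
From the momentum equation for a rectangular channel, y₂/y₁ = ½[√(1 + 8Fr₁²) − 1] = ½[√582.12 − 1] = 11.56.
y₂ = 11.56 × 2.637 = 30.49 ft.

y₂ = 30.49 ft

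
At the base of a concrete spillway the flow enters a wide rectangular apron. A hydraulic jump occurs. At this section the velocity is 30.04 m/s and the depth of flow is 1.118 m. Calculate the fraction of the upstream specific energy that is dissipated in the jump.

ΔE/E₁ = 0.701 (70.1%)

Fr₁ = V₁/√(g·y₁) = 30.04/√(9.81×1.118) = 9.071.
Conjugate-depth relation: y₂/y₁ = ½[√(1 + 8Fr₁²) − 1] = ½[√659.23 − 1] = 12.34.
y₂ = 12.34 × 1.118 = 13.79 m.
E₁ = y₁ + V₁²/2g = 47.11 m. ΔE = (y₂ − y₁)³/(4y₁y₂) = 33.02 m. ΔE/E₁ = 33.02/47.11 = 0.701.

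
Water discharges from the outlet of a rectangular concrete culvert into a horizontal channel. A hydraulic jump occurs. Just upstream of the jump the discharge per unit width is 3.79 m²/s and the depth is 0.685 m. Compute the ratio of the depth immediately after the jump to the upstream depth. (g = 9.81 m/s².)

y₂/y₁ = 2.56

V₁ = q/y₁ = 3.79/0.685 = 5.53 m/s. Fr₁ = V₁/√(g·y₁) = 5.53/√(9.81×0.685) = 2.13.
Conjugate-depth relation: y₂/y₁ = ½[√(1 + 8Fr₁²) − 1] = ½[√37.44 − 1] = 2.56.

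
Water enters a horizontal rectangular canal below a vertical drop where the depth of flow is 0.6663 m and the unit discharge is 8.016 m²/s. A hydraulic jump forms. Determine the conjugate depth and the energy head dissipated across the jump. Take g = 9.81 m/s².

y₂ = 4.113 m; ΔE = 3.736 m

V₁ = q/y₁ = 8.016/0.6663 = 12.03 m/s. Fr₁ = V₁/√(g·y₁) = 12.03/√(9.81×0.6663) = 4.706.
By Bélanger, y₂/y₁ = ½[√(1 + 8Fr₁²) − 1] = ½[√178.14 − 1] = 6.174.
y₂ = 6.174 × 0.6663 = 4.113 m.
V₂ = q/y₂ = 8.016/4.113 = 1.949 m/s. E₁ = y₁ + V₁²/2g = 8.043 m; E₂ = y₂ + V₂²/2g = 4.307 m. ΔE = E₁ − E₂ = 3.736 m.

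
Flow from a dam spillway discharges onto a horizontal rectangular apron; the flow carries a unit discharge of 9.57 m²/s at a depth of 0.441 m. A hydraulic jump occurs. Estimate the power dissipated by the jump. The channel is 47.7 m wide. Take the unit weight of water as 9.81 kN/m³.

V₁ = q/y₁ = 9.57/0.441 = 21.7 m/s. Fr₁ = V₁/√(g·y₁) = 21.7/√(9.81×0.441) = 10.4.
By Bélanger, y₂/y₁ = ½[√(1 + 8Fr₁²) − 1] = ½[√871.8 − 1] = 14.3.
y₂ = 14.3 × 0.441 = 6.29 m.
V₂ = q/y₂ = 9.57/6.29 = 1.52 m/s. E₁ = y₁ + V₁²/2g = 24.4 m; E₂ = y₂ + V₂²/2g = 6.41 m. ΔE = E₁ − E₂ = 18.0 m.
Q = q·b = 9.57 × 47.7 = 456 m³/s. P = γ·Q·ΔE = 9.81 × 456 × 18.0 = 80763 kW.

P = 80763 kW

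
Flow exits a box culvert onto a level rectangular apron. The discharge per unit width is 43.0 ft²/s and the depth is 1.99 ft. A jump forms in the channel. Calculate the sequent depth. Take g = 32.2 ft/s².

V₁ = q/y₁ = 43.0/1.99 = 21.6 ft/s. Fr₁ = V₁/√(g·y₁) = 21.6/√(32.2×1.99) = 2.70.
Conjugate-depth relation: y₂/y₁ = ½[√(1 + 8Fr₁²) − 1] = ½[√59.29 − 1] = 3.35.
y₂ = 3.35 × 1.99 = 6.67 ft.

y₂ = 6.67 ft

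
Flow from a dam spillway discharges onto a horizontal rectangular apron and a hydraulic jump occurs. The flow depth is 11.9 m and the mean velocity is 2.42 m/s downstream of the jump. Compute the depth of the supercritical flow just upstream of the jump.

Fr₂ = V₂/√(g·y₂) = 2.42/√(9.81×11.9) = 0.224.
The Bélanger relation is symmetric: y₁/y₂ = ½[√(1 + 8Fr₂²) − 1] = ½[√1.401 − 1] = 0.0919.
y₁ = 0.0919 × 11.9 = 1.09 m.

y₁ = 1.09 m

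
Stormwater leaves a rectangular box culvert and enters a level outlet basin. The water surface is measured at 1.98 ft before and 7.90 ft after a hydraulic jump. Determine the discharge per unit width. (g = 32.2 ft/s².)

For a rectangular channel the momentum equation gives q² = ½·g·y₁·y₂·(y₁ + y₂) = ½×32.2×1.98×7.90×9.88 = 2488.
q = √2488 = 49.9 ft²/s.

q = 49.9 ft²/s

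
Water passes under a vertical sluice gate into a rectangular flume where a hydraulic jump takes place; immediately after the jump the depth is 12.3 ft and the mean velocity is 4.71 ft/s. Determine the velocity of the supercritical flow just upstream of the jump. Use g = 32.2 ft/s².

V₁ = 46.3 ft/s

Fr₂ = V₂/√(g·y₂) = 4.71/√(32.2×12.3) = 0.237.
From the momentum equation (using Fr₂), y₁/y₂ = ½[√(1 + 8Fr₂²) − 1] = ½[√1.448 − 1] = 0.102.
y₁ = 0.102 × 12.3 = 1.25 ft.
V₁ = q/y₁ = 57.9/1.25 = 46.3 ft/s.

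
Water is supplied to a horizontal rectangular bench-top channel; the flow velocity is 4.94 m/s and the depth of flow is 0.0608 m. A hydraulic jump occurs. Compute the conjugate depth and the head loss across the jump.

y₂ = 0.520 m; ΔE = 0.767 m

Fr₁ = V₁/√(g·y₁) = 4.94/√(9.81×0.0608) = 6.40.
By Bélanger, y₂/y₁ = ½[√(1 + 8Fr₁²) − 1] = ½[√328.3 − 1] = 8.56.
y₂ = 8.56 × 0.0608 = 0.520 m.
q = V₁·y₁ = 4.94 × 0.0608 = 0.300 m²/s. V₂ = q/y₂ = 0.300/0.520 = 0.577 m/s. E₁ = y₁ + V₁²/2g = 1.30 m; E₂ = y₂ + V₂²/2g = 0.537 m. ΔE = E₁ − E₂ = 0.767 m.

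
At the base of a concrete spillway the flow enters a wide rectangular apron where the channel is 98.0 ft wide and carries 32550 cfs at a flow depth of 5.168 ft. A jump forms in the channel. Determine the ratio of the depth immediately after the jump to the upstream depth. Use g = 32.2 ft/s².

q = Q/b = 32550/98.0 = 332.1 ft²/s; V₁ = q/y₁ = 64.27 ft/s. Fr₁ = V₁/√(g·y₁) = 4.982.
Conjugate-depth relation: y₂/y₁ = ½[√(1 + 8Fr₁²) − 1] = ½[√199.57 − 1] = 6.563.

y₂/y₁ = 6.563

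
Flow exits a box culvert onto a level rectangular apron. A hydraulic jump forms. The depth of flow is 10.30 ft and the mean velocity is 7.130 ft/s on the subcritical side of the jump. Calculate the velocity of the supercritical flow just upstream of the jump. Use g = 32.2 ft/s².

Fr₂ = V₂/√(g·y₂) = 7.130/√(32.2×10.30) = 0.3915.
From the momentum equation (using Fr₂), y₁/y₂ = ½[√(1 + 8Fr₂²) − 1] = ½[√2.2262 − 1] = 0.2460.
y₁ = 0.2460 × 10.30 = 2.534 ft.
V₁ = q/y₁ = 73.44/2.534 = 28.98 ft/s.

V₁ = 28.98 ft/s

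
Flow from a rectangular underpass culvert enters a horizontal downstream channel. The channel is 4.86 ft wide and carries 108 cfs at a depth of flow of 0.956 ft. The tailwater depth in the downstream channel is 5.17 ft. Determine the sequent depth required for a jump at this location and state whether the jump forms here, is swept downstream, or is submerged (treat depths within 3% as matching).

y₂ = 5.21 ft; the jump forms here

q = Q/b = 108/4.86 = 22.2 ft²/s; V₁ = q/y₁ = 23.2 ft/s. Fr₁ = V₁/√(g·y₁) = 4.19.
Bélanger equation: y₂/y₁ = ½[√(1 + 8Fr₁²) − 1] = ½[√141.4 − 1] = 5.45.
y₂ = 5.45 × 0.956 = 5.21 ft.
Tailwater y_tw = 5.17 ft: y_tw ≈ y₂, so the jump forms here.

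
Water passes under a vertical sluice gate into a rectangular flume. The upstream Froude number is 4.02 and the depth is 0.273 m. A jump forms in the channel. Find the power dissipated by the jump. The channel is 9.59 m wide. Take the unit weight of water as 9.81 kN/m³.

Fr₁ = 4.02 (given).
Sequent-depth ratio: y₂/y₁ = ½[√(1 + 8Fr₁²) − 1] = ½[√130.3 − 1] = 5.21.
y₂ = 5.21 × 0.273 = 1.42 m.
Head loss: ΔE = (y₂ − y₁)³/(4y₁y₂) = (1.42 − 0.273)³/(4×0.273×1.42) = 1.52/1.55 = 0.976 m.
V₁ = Fr₁·√(g·y₁) = 4.02×√(9.81×0.273) = 6.58 m/s; q = V₁·y₁ = 1.80 m²/s. Q = q·b = 1.80 × 9.59 = 17.2 m³/s. P = γ·Q·ΔE = 9.81 × 17.2 × 0.976 = 165 kW.

P = 165 kW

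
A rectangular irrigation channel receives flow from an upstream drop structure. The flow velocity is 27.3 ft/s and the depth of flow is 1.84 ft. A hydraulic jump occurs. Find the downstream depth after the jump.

Fr₁ = V₁/√(g·y₁) = 27.3/√(32.2×1.84) = 3.55.
Conjugate-depth relation: y₂/y₁ = ½[√(1 + 8Fr₁²) − 1] = ½[√101.6 − 1] = 4.54.
y₂ = 4.54 × 1.84 = 8.35 ft.

y₂ = 8.35 ft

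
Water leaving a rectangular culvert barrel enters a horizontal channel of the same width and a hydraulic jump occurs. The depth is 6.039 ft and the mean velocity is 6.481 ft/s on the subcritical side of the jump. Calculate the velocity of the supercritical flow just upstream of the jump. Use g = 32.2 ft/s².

Fr₂ = V₂/√(g·y₂) = 6.481/√(32.2×6.039) = 0.4648.
The Bélanger relation is symmetric: y₁/y₂ = ½[√(1 + 8Fr₂²) − 1] = ½[√2.7280 − 1] = 0.3258.
y₁ = 0.3258 × 6.039 = 1.968 ft.
V₁ = q/y₁ = 39.14/1.968 = 19.89 ft/s.

V₁ = 19.89 ft/s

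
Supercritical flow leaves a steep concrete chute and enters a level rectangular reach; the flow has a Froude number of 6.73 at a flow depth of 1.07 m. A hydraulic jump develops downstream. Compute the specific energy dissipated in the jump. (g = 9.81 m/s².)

Fr₁ = 6.73 (given).
Conjugate-depth relation: y₂/y₁ = ½[√(1 + 8Fr₁²) − 1] = ½[√363.3 − 1] = 9.03.
y₂ = 9.03 × 1.07 = 9.66 m.
Head loss: ΔE = (y₂ − y₁)³/(4y₁y₂) = (9.66 − 1.07)³/(4×1.07×9.66) = 634/41.4 = 15.3 m.

ΔE = 15.3 m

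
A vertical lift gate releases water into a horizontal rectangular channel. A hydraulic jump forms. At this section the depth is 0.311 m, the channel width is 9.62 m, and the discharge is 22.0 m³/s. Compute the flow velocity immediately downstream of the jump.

q = Q/b = 22.0/9.62 = 2.29 m²/s; V₁ = q/y₁ = 7.35 m/s. Fr₁ = V₁/√(g·y₁) = 4.21.
Conjugate-depth relation: y₂/y₁ = ½[√(1 + 8Fr₁²) − 1] = ½[√142.8 − 1] = 5.47.
y₂ = 5.47 × 0.311 = 1.70 m.
V₂ = q/y₂ = 2.29/1.70 = 1.34 m/s.

V₂ = 1.34 m/s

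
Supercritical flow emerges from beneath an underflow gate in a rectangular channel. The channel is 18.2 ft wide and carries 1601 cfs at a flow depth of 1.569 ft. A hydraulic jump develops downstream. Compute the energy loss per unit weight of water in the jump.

q = Q/b = 1601/18.2 = 87.97 ft²/s; V₁ = q/y₁ = 56.07 ft/s. Fr₁ = V₁/√(g·y₁) = 7.888.
Sequent-depth ratio: y₂/y₁ = ½[√(1 + 8Fr₁²) − 1] = ½[√498.74 − 1] = 10.67.
y₂ = 10.67 × 1.569 = 16.74 ft.
V₂ = q/y₂ = 87.97/16.74 = 5.256 ft/s. E₁ = y₁ + V₁²/2g = 50.38 ft; E₂ = y₂ + V₂²/2g = 17.16 ft. ΔE = E₁ − E₂ = 33.21 ft.

ΔE = 33.21 ft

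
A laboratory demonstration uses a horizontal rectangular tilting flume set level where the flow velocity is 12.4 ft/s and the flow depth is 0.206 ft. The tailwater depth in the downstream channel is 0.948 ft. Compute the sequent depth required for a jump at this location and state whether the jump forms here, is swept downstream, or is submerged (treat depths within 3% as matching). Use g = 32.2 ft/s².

Fr₁ = V₁/√(g·y₁) = 12.4/√(32.2×0.206) = 4.81.
From the momentum equation for a rectangular channel, y₂/y₁ = ½[√(1 + 8Fr₁²) − 1] = ½[√186.4 − 1] = 6.33.
y₂ = 6.33 × 0.206 = 1.30 ft.
Tailwater y_tw = 0.948 ft: y_tw < y₂, so the jump is swept downstream.

y₂ = 1.30 ft; the jump is swept downstream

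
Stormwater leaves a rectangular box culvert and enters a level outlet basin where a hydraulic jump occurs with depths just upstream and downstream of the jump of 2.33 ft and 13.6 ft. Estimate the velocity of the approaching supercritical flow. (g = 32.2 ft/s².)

V₁ = 38.7 ft/s

For a rectangular channel the momentum equation gives q² = ½·g·y₁·y₂·(y₁ + y₂) = ½×32.2×2.33×13.6×15.9 = 8127.
q = √8127 = 90.2 ft²/s.
V₁ = q/y₁ = 90.2/2.33 = 38.7 ft/s.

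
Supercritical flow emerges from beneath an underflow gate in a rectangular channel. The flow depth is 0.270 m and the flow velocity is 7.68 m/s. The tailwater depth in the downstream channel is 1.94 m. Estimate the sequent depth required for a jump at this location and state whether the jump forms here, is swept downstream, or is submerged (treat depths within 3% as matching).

y₂ = 1.67 m; the jump is submerged

Fr₁ = V₁/√(g·y₁) = 7.68/√(9.81×0.270) = 4.72.
Conjugate-depth relation: y₂/y₁ = ½[√(1 + 8Fr₁²) − 1] = ½[√179.1 − 1] = 6.19.
y₂ = 6.19 × 0.270 = 1.67 m.
Tailwater y_tw = 1.94 m: y_tw > y₂, so the jump is submerged.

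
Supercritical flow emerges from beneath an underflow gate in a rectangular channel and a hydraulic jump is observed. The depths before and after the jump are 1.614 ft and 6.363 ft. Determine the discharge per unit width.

For a rectangular channel the momentum equation gives q² = ½·g·y₁·y₂·(y₁ + y₂) = ½×32.2×1.614×6.363×7.977 = 1319.
q = √1319 = 36.32 ft²/s.

q = 36.32 ft²/s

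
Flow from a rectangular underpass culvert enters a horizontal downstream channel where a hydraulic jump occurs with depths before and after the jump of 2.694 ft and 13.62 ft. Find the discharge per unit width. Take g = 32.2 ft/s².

q = 98.17 ft²/s

For a rectangular channel the momentum equation gives q² = ½·g·y₁·y₂·(y₁ + y₂) = ½×32.2×2.694×13.62×16.31 = 9637.
q = √9637 = 98.17 ft²/s.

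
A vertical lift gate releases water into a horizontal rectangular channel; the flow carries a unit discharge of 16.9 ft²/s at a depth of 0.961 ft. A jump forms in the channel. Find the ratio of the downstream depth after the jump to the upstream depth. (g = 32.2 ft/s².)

V₁ = q/y₁ = 16.9/0.961 = 17.6 ft/s. Fr₁ = V₁/√(g·y₁) = 17.6/√(32.2×0.961) = 3.16.
By Bélanger, y₂/y₁ = ½[√(1 + 8Fr₁²) − 1] = ½[√80.95 − 1] = 4.00.

y₂/y₁ = 4.00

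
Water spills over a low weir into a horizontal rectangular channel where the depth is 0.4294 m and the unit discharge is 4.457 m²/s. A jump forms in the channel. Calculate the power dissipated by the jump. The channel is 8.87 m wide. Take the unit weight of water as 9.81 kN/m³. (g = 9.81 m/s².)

V₁ = q/y₁ = 4.457/0.4294 = 10.38 m/s. Fr₁ = V₁/√(g·y₁) = 10.38/√(9.81×0.4294) = 5.057.
Bélanger equation: y₂/y₁ = ½[√(1 + 8Fr₁²) − 1] = ½[√205.61 − 1] = 6.669.
y₂ = 6.669 × 0.4294 = 2.864 m.
Head loss: ΔE = (y₂ − y₁)³/(4y₁y₂) = (2.864 − 0.4294)³/(4×0.4294×2.864) = 14.43/4.919 = 2.933 m.
Q = q·b = 4.457 × 8.87 = 39.53 m³/s. P = γ·Q·ΔE = 9.81 × 39.53 × 2.933 = 1138 kW.

P = 1138 kW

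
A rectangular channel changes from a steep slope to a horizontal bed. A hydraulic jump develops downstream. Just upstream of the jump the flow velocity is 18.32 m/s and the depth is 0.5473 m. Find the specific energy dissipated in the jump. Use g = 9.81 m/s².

ΔE = 11.65 m

Fr₁ = V₁/√(g·y₁) = 18.32/√(9.81×0.5473) = 7.906.
Conjugate-depth relation: y₂/y₁ = ½[√(1 + 8Fr₁²) − 1] = ½[√501.09 − 1] = 10.69.
y₂ = 10.69 × 0.5473 = 5.852 m.
Head loss: ΔE = (y₂ − y₁)³/(4y₁y₂) = (5.852 − 0.5473)³/(4×0.5473×5.852) = 149.3/12.81 = 11.65 m.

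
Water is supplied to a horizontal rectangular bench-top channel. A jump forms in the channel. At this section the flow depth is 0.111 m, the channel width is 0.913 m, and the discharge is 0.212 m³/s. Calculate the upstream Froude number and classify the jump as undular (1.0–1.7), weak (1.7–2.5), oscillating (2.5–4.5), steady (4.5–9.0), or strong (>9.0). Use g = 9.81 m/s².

Fr₁ = 2.00; weak jump

q = Q/b = 0.212/0.913 = 0.232 m²/s; V₁ = q/y₁ = 2.09 m/s. Fr₁ = V₁/√(g·y₁) = 2.00.
Fr₁ = 2.00 lies in the weak range.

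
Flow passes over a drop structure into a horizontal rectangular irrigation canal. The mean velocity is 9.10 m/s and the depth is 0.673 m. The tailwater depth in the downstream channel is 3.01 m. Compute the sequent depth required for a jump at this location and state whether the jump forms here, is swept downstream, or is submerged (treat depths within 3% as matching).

y₂ = 3.05 m; the jump forms here

Fr₁ = V₁/√(g·y₁) = 9.10/√(9.81×0.673) = 3.54.
Bélanger equation: y₂/y₁ = ½[√(1 + 8Fr₁²) − 1] = ½[√101.3 − 1] = 4.53.
y₂ = 4.53 × 0.673 = 3.05 m.
Tailwater y_tw = 3.01 m: y_tw ≈ y₂, so the jump forms here.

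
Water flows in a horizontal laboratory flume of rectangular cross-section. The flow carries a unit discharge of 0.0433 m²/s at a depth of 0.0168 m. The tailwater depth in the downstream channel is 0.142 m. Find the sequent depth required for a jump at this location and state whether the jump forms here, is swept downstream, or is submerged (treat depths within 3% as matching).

V₁ = q/y₁ = 0.0433/0.0168 = 2.58 m/s. Fr₁ = V₁/√(g·y₁) = 2.58/√(9.81×0.0168) = 6.35.
Sequent-depth ratio: y₂/y₁ = ½[√(1 + 8Fr₁²) − 1] = ½[√323.5 − 1] = 8.49.
y₂ = 8.49 × 0.0168 = 0.143 m.
Tailwater y_tw = 0.142 m: y_tw ≈ y₂, so the jump forms here.

y₂ = 0.143 m; the jump forms here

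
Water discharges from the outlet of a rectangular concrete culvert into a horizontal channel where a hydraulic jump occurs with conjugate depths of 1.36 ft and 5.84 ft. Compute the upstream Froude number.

Fr₁ = 3.37

For a rectangular channel the momentum equation gives q² = ½·g·y₁·y₂·(y₁ + y₂) = ½×32.2×1.36×5.84×7.20 = 921.
q = √921 = 30.3 ft²/s.
V₁ = q/y₁ = 22.3 ft/s; Fr₁ = V₁/√(g·y₁) = 3.37.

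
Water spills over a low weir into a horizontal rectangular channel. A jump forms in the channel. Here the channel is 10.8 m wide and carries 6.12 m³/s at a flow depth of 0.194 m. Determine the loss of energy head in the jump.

ΔE = 0.0693 m

q = Q/b = 6.12/10.8 = 0.567 m²/s; V₁ = q/y₁ = 2.92 m/s. Fr₁ = V₁/√(g·y₁) = 2.12.
Sequent-depth ratio: y₂/y₁ = ½[√(1 + 8Fr₁²) − 1] = ½[√36.87 − 1] = 2.54.
y₂ = 2.54 × 0.194 = 0.492 m.
Head loss: ΔE = (y₂ − y₁)³/(4y₁y₂) = (0.492 − 0.194)³/(4×0.194×0.492) = 0.0265/0.382 = 0.0693 m.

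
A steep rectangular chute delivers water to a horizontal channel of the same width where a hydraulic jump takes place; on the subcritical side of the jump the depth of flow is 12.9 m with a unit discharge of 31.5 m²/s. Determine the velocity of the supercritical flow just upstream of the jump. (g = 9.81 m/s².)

V₁ = 28.2 m/s

V₂ = q/y₂ = 31.5/12.9 = 2.44 m/s; Fr₂ = V₂/√(g·y₂) = 0.217.
Since the conjugate-depth ratio holds either way, y₁/y₂ = ½[√(1 + 8Fr₂²) − 1] = ½[√1.377 − 1] = 0.0867.
y₁ = 0.0867 × 12.9 = 1.12 m.
V₁ = q/y₁ = 31.5/1.12 = 28.2 m/s.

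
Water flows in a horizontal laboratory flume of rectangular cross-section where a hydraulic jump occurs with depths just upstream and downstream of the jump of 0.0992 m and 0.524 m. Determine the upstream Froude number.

Fr₁ = 4.07

For a rectangular channel the momentum equation gives q² = ½·g·y₁·y₂·(y₁ + y₂) = ½×9.81×0.0992×0.524×0.623 = 0.159.
q = √0.159 = 0.399 m²/s.
V₁ = q/y₁ = 4.02 m/s; Fr₁ = V₁/√(g·y₁) = 4.07.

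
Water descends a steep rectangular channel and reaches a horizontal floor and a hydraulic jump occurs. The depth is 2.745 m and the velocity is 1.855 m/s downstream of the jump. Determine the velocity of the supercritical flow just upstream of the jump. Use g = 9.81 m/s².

Fr₂ = V₂/√(g·y₂) = 1.855/√(9.81×2.745) = 0.3575.
Applying the sequent-depth relation in reverse, y₁/y₂ = ½[√(1 + 8Fr₂²) − 1] = ½[√2.0223 − 1] = 0.2110.
y₁ = 0.2110 × 2.745 = 0.5793 m.
V₁ = q/y₁ = 5.092/0.5793 = 8.790 m/s.

V₁ = 8.790 m/s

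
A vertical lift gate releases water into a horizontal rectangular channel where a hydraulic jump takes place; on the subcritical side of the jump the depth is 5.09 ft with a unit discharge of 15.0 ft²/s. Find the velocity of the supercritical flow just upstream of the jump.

V₂ = q/y₂ = 15.0/5.09 = 2.95 ft/s; Fr₂ = V₂/√(g·y₂) = 0.230.
The Bélanger relation is symmetric: y₁/y₂ = ½[√(1 + 8Fr₂²) − 1] = ½[√1.424 − 1] = 0.0966.
y₁ = 0.0966 × 5.09 = 0.492 ft.
V₁ = q/y₁ = 15.0/0.492 = 30.5 ft/s.

V₁ = 30.5 ft/s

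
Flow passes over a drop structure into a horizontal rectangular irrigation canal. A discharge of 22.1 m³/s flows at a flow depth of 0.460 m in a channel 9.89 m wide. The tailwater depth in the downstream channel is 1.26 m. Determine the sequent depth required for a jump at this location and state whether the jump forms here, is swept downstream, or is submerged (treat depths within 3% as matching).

q = Q/b = 22.1/9.89 = 2.23 m²/s; V₁ = q/y₁ = 4.86 m/s. Fr₁ = V₁/√(g·y₁) = 2.29.
Conjugate-depth relation: y₂/y₁ = ½[√(1 + 8Fr₁²) − 1] = ½[√42.83 − 1] = 2.77.
y₂ = 2.77 × 0.460 = 1.28 m.
Tailwater y_tw = 1.26 m: y_tw ≈ y₂, so the jump forms here.

y₂ = 1.28 m; the jump forms here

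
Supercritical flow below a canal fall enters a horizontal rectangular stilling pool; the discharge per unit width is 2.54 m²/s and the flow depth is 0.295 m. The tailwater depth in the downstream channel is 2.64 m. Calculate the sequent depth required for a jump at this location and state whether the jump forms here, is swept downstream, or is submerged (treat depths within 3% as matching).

y₂ = 1.97 m; the jump is submerged

V₁ = q/y₁ = 2.54/0.295 = 8.61 m/s. Fr₁ = V₁/√(g·y₁) = 8.61/√(9.81×0.295) = 5.06.
By Bélanger, y₂/y₁ = ½[√(1 + 8Fr₁²) − 1] = ½[√205.9 − 1] = 6.68.
y₂ = 6.68 × 0.295 = 1.97 m.
Tailwater y_tw = 2.64 m: y_tw > y₂, so the jump is submerged.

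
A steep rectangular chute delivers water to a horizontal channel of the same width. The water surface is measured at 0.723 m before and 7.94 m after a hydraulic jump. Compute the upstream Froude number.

Fr₁ = 8.11

For a rectangular channel the momentum equation gives q² = ½·g·y₁·y₂·(y₁ + y₂) = ½×9.81×0.723×7.94×8.66 = 244.
q = √244 = 15.6 m²/s.
V₁ = q/y₁ = 21.6 m/s; Fr₁ = V₁/√(g·y₁) = 8.11.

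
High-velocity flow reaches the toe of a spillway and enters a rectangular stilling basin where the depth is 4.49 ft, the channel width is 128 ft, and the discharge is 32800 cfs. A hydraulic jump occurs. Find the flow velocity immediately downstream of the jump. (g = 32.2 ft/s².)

V₂ = 9.16 ft/s

q = Q/b = 32800/128 = 256 ft²/s; V₁ = q/y₁ = 57.1 ft/s. Fr₁ = V₁/√(g·y₁) = 4.75.
Conjugate-depth relation: y₂/y₁ = ½[√(1 + 8Fr₁²) − 1] = ½[√181.2 − 1] = 6.23.
y₂ = 6.23 × 4.49 = 28.0 ft.
V₂ = q/y₂ = 256/28.0 = 9.16 ft/s.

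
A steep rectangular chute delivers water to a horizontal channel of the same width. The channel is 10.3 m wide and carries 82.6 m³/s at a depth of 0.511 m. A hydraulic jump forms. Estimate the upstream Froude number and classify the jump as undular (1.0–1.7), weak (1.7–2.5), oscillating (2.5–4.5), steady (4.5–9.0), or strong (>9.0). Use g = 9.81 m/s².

q = Q/b = 82.6/10.3 = 8.02 m²/s; V₁ = q/y₁ = 15.7 m/s. Fr₁ = V₁/√(g·y₁) = 7.01.
Fr₁ = 7.01 lies in the steady range.

Fr₁ = 7.01; steady jump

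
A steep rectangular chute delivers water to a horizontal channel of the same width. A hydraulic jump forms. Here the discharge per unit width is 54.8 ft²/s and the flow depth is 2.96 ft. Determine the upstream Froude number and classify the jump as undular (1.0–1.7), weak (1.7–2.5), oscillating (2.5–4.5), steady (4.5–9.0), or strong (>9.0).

V₁ = q/y₁ = 54.8/2.96 = 18.5 ft/s. Fr₁ = V₁/√(g·y₁) = 18.5/√(32.2×2.96) = 1.90.
Fr₁ = 1.90 lies in the weak range.

Fr₁ = 1.90; weak jump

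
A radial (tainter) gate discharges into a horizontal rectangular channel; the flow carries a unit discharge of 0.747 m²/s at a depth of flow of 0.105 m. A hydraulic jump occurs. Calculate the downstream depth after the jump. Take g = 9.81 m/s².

V₁ = q/y₁ = 0.747/0.105 = 7.11 m/s. Fr₁ = V₁/√(g·y₁) = 7.11/√(9.81×0.105) = 7.01.
Bélanger equation: y₂/y₁ = ½[√(1 + 8Fr₁²) − 1] = ½[√394.1 − 1] = 9.43.
y₂ = 9.43 × 0.105 = 0.990 m.

y₂ = 0.990 m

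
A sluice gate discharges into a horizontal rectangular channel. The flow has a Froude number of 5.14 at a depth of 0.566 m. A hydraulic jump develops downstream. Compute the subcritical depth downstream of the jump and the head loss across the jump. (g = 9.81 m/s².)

y₂ = 3.84 m; ΔE = 4.04 m

Fr₁ = 5.14 (given).
Conjugate-depth relation: y₂/y₁ = ½[√(1 + 8Fr₁²) − 1] = ½[√212.4 − 1] = 6.79.
y₂ = 6.79 × 0.566 = 3.84 m.
Head loss: ΔE = (y₂ − y₁)³/(4y₁y₂) = (3.84 − 0.566)³/(4×0.566×3.84) = 35.1/8.70 = 4.04 m.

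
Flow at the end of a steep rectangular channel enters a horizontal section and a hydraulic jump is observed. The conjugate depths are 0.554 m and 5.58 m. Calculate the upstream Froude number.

For a rectangular channel the momentum equation gives q² = ½·g·y₁·y₂·(y₁ + y₂) = ½×9.81×0.554×5.58×6.13 = 93.0.
q = √93.0 = 9.64 m²/s.
V₁ = q/y₁ = 17.4 m/s; Fr₁ = V₁/√(g·y₁) = 7.47.

Fr₁ = 7.47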